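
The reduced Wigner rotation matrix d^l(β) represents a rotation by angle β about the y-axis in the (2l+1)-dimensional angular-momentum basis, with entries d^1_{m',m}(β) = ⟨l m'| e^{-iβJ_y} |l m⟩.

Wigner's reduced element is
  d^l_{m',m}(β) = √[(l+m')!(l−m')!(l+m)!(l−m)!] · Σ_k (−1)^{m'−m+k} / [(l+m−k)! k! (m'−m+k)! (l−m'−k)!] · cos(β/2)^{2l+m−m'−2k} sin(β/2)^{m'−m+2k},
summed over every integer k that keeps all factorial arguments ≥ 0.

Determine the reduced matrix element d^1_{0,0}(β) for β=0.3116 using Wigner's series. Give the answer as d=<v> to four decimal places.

d^1_{0,0}(β=0.3116) via Wigner's sum:
c=cos(0.3116/2)=0.987888, s=sin(0.3116/2)=0.155170; N=√[1·1·1·1]=1.000000
k∈{0,1} keeps every argument non-negative
  k=0: (−1)^0·1.0000/(1)·0.9879^2·0.1552^0 = +0.975922
  k=1: (−1)^1·1.0000/(1)·0.9879^0·0.1552^2 = -0.024078
d^1_{0,0}(0.3116) = +0.975922 -0.024078 = +0.951844

d=0.9518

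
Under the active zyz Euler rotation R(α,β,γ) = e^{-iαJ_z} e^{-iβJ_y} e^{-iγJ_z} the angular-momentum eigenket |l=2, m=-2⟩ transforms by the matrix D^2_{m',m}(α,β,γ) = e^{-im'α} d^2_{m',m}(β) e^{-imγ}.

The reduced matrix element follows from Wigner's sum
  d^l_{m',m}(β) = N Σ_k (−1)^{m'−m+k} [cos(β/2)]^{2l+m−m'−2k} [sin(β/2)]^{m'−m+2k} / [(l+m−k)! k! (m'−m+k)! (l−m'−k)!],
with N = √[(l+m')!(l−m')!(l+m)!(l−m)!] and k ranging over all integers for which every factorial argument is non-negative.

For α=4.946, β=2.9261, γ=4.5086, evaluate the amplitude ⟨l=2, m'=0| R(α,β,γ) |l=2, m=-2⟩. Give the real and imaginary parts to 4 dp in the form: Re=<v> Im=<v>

Re=-0.0257 Im=0.0111

Split into d^2_{0,-2}(β=2.9261) × two z-phases.
With c≡cos(β/2)=0.107538 and s≡sin(β/2)=0.994201, N=[2·2·1·24]^{1/2}=9.797959
Admissible k: 0..0 (factorial args all ≥0)
  k=0: (−1)^2·9.7980/(4)·0.1075^2·0.9942^2 = +0.027999
d^2_{0,-2}(2.9261) = +0.027999
Attach z-rotation phases: D = e^{-i(0)(4.946)}·(+0.027999)·e^{-i(-2)(4.5086)} = -0.025706+0.011099i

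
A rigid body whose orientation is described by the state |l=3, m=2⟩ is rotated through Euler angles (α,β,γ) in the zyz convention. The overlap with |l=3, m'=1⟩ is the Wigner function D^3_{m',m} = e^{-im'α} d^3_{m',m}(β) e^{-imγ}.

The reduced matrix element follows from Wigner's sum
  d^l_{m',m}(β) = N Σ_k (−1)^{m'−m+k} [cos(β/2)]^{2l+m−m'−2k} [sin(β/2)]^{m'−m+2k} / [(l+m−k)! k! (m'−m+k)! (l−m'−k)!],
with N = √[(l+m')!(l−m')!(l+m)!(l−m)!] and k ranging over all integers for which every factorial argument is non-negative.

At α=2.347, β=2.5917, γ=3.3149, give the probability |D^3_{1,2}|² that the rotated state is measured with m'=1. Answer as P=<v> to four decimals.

First d^3_{1,2}(β=2.5917), then the phase factors e^{-i(1)α} and e^{-i(2)γ}:
c=cos(2.5917/2)=0.271495, s=sin(2.5917/2)=0.962440; N=√[24·2·120·1]=75.894664
Admissible k: 1..2 (factorial args all ≥0)
  k=1: (−1)^0·75.8947/(24)·0.2715^5·0.9624^1 = +0.004489
  k=2: (−1)^1·75.8947/(12)·0.2715^3·0.9624^3 = -0.112833
d^3_{1,2}(2.5917) = +0.004489 -0.112833 = -0.108344
|D^3_{1,2}|² = |d^3_{1,2}(β)|² = (-0.108344)² = 0.011738 (the z-rotation phases have unit modulus)

P=0.0117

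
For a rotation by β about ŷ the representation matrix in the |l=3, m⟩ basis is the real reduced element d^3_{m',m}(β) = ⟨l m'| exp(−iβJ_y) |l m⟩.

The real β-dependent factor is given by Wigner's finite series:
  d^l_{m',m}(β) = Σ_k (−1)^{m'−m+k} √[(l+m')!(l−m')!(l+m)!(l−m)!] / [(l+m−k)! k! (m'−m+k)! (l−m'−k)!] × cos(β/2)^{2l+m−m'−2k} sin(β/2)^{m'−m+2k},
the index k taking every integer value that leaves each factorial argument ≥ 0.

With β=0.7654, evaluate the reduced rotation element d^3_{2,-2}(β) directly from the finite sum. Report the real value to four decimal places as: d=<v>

d=0.0810

d^3_{2,-2}(β=0.7654) via Wigner's sum:
c=cos(0.7654/2)=0.927660, s=sin(0.7654/2)=0.373427; N=√[120·1·1·120]=120.000000
k∈{0,1} keeps every argument non-negative
  k=0: (−1)^4·120.0000/(24)·0.9277^2·0.3734^4 = +0.083670
  k=1: (−1)^5·120.0000/(120)·0.9277^0·0.3734^6 = -0.002712
d^3_{2,-2}(0.7654) = +0.083670 -0.002712 = +0.080958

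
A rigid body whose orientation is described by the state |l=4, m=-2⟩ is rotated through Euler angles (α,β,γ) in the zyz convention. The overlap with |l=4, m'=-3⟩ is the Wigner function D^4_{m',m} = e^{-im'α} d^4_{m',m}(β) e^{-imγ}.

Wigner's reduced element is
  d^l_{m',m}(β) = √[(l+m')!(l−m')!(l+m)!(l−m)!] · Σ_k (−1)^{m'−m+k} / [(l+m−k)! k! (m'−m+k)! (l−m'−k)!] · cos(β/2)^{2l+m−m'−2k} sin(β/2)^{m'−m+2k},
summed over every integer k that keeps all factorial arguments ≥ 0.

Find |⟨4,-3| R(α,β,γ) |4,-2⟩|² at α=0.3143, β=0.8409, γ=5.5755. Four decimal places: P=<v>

Split into d^4_{-3,-2}(β=0.8409) × two z-phases.
With c≡cos(β/2)=0.912905 and s≡sin(β/2)=0.408171, N=[1·5040·2·720]^{1/2}=2693.993318
k: max(0,(-2)−(-3))=1 … min(4+(-2),4−(-3))=2
  k=1: (−1)^0·2693.9933/(720)·0.9129^7·0.4082^1 = +0.807025
  k=2: (−1)^1·2693.9933/(240)·0.9129^5·0.4082^3 = -0.483996
d^4_{-3,-2}(0.8409) = +0.807025 -0.483996 = +0.323029
|D^4_{-3,-2}|² = |d^4_{-3,-2}(β)|² = (+0.323029)² = 0.104348 (the z-rotation phases have unit modulus)

P=0.1043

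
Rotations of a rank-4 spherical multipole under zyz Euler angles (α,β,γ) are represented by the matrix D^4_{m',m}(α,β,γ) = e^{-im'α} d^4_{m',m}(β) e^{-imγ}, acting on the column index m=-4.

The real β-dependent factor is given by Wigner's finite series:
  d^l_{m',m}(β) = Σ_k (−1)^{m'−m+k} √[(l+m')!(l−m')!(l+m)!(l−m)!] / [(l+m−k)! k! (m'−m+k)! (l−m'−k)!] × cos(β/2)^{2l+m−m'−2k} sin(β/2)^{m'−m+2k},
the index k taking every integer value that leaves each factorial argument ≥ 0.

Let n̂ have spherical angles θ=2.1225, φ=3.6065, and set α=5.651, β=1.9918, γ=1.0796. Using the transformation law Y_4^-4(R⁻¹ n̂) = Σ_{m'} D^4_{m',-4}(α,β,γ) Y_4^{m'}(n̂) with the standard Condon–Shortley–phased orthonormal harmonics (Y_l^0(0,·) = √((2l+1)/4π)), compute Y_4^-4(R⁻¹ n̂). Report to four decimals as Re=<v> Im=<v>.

Need the full column D^4_{m',-4} for m'=−4..4 at α=5.651, β=1.9918, γ=1.0796.
cos(β/2)=0.543748, sin(β/2)=0.839249
d^4_{-4,-4}: single k=0 term ⇒ +0.007642;  D = -0.001659+0.007459i
d^4_{-3,-4}: single k=0 term ⇒ -0.033359;  D = +0.025085-0.021990i
d^4_{-2,-4}: single k=0 term ⇒ +0.096326;  D = -0.095957+0.008424i
d^4_{-1,-4}: single k=0 term ⇒ -0.210258;  D = +0.179839+0.108934i
d^4_{0,-4}: single k=0 term ⇒ +0.362829;  D = -0.139281-0.335031i
d^4_{1,-4}: single k=0 term ⇒ -0.500887;  D = -0.118184+0.486745i
d^4_{2,-4}: single k=0 term ⇒ +0.546661;  D = +0.417963-0.352342i
d^4_{3,-4}: single k=0 term ⇒ -0.451001;  D = -0.449951+0.030748i
d^4_{4,-4}: single k=0 term ⇒ +0.246108;  D = +0.207997+0.131553i
Y_4^{m'}(θ=2.1225,φ=3.6065) and Σ D·Y over m':
  (-0.0017+0.0075i)·(-0.0663-0.2231i)  (+0.0251-0.0220i)·(+0.0710-0.3990i)  (-0.0960+0.0084i)·(+0.1339-0.1795i)  (+0.1798+0.1089i)·(-0.2033+0.1020i)  (-0.1393-0.3350i)·(-0.2751+0.0000i)  (-0.1182+0.4867i)·(+0.2033+0.1020i)  (+0.4180-0.3523i)·(+0.1339+0.1795i)  (-0.4500+0.0307i)·(-0.0710-0.3990i)  (+0.2080+0.1316i)·(-0.0663+0.2231i)
Y_4^-4(R⁻¹ n̂) = +0.020710+0.424760i

Re=0.0207 Im=0.4248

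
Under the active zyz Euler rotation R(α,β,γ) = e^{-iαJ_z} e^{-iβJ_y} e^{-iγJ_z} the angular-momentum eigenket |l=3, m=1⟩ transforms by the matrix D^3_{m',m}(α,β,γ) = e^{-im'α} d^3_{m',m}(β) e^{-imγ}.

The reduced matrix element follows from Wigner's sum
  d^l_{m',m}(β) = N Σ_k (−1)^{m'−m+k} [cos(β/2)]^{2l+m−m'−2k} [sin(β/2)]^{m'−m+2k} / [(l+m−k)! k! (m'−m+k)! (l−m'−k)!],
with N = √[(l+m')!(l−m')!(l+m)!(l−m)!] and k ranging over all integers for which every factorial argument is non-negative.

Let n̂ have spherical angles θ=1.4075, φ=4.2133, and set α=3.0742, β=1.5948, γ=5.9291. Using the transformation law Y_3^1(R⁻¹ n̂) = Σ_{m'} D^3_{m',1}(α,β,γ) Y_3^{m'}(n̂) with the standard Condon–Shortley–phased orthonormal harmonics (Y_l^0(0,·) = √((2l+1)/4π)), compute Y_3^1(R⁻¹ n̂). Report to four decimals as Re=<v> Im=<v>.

Re=-0.0251 Im=0.0415

Need the full column D^3_{m',1} for m'=−3..3 at α=3.0742, β=1.5948, γ=5.9291.
cos(β/2)=0.698569, sin(β/2)=0.715542
d^3_{-3,1}: single k=4 term ⇒ +0.495457;  D = -0.489751-0.074974i
d^3_{-2,1}: k∈[3..4] ⇒ +0.789886 -0.414368 = +0.375519;  D = +0.366525+0.081693i
d^3_{-1,1}: k∈[2..4] ⇒ +0.731577 -1.023411 +0.134218 = -0.157616;  D = +0.151183+0.044571i
d^3_{0,1}: k∈[1..3] ⇒ +0.412358 -1.297916 +0.453917 = -0.431641;  D = -0.404864-0.149664i
d^3_{1,1}: k∈[0..2] ⇒ +0.116214 -0.975436 +0.767559 = -0.091664;  D = +0.083642+0.037501i
d^3_{2,1}: k∈[0..1] ⇒ -0.376429 +0.789886 = +0.413457;  D = +0.365026+0.194172i
d^3_{3,1}: single k=0 term ⇒ +0.472231;  D = -0.401035-0.249346i
Y_3^{m'}(θ=1.4075,φ=4.2133) and Σ D·Y over m':
  (-0.4898-0.0750i)·(+0.3997-0.0294i)  (+0.3665+0.0817i)·(-0.0876-0.1360i)  (+0.1512+0.0446i)·(+0.1325-0.2430i)  (-0.4049-0.1497i)·(-0.1740+0.0000i)  (+0.0836+0.0375i)·(-0.1325-0.2430i)  (+0.3650+0.1942i)·(-0.0876+0.1360i)  (-0.4010-0.2493i)·(-0.3997-0.0294i)
Y_3^1(R⁻¹ n̂) = -0.025089+0.041462i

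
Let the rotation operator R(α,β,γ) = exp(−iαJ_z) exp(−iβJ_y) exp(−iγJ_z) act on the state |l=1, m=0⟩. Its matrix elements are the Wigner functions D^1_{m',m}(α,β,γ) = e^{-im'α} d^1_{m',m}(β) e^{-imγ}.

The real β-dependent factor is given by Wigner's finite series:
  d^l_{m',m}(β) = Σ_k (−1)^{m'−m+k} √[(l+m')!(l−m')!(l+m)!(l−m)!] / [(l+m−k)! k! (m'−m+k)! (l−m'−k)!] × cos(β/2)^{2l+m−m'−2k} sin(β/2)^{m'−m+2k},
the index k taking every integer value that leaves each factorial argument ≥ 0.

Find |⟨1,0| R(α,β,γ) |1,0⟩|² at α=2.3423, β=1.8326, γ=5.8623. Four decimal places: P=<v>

D^1_{0,0}(2.3423,1.8326,5.8623) = e^{-i·0·2.3423}·d^1_{0,0}(1.8326)·e^{-i·0·5.8623}. Compute d first:
Half-angle: c=0.608760, s=0.793355. N=√(1·1·1·1)=1.000000
k∈{0,1} keeps every argument non-negative
  k=0: (−1)^0·1.0000/(1)·0.6088^2·0.7934^0 = +0.370588
  k=1: (−1)^1·1.0000/(1)·0.6088^0·0.7934^2 = -0.629412
d^1_{0,0}(1.8326) = +0.370588 -0.629412 = -0.258823
|D^1_{0,0}|² = |d^1_{0,0}(β)|² = (-0.258823)² = 0.066989 (the z-rotation phases have unit modulus)

P=0.0670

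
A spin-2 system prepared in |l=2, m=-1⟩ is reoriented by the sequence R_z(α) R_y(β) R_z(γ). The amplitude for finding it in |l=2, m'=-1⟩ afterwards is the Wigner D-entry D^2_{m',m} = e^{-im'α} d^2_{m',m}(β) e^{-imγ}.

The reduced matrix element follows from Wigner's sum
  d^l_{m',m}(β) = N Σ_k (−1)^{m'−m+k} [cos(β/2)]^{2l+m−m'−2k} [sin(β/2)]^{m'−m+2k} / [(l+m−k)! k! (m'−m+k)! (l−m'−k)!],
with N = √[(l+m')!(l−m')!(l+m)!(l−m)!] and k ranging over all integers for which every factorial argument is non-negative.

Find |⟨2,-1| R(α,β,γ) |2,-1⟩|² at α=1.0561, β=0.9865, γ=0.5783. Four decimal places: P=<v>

D^2_{-1,-1}(1.0561,0.9865,0.5783) = e^{-i·-1·1.0561}·d^2_{-1,-1}(0.9865)·e^{-i·-1·0.5783}. Compute d first:
With c≡cos(β/2)=0.880799 and s≡sin(β/2)=0.473491, N=[1·6·1·6]^{1/2}=6.000000
k∈{0,1} keeps every argument non-negative
  k=0: (−1)^0·6.0000/(6)·0.8808^4·0.4735^0 = +0.601875
  k=1: (−1)^1·6.0000/(2)·0.8808^2·0.4735^2 = -0.521793
d^2_{-1,-1}(0.9865) = +0.601875 -0.521793 = +0.080083
|D^2_{-1,-1}|² = |d^2_{-1,-1}(β)|² = (+0.080083)² = 0.006413 (the z-rotation phases have unit modulus)

P=0.0064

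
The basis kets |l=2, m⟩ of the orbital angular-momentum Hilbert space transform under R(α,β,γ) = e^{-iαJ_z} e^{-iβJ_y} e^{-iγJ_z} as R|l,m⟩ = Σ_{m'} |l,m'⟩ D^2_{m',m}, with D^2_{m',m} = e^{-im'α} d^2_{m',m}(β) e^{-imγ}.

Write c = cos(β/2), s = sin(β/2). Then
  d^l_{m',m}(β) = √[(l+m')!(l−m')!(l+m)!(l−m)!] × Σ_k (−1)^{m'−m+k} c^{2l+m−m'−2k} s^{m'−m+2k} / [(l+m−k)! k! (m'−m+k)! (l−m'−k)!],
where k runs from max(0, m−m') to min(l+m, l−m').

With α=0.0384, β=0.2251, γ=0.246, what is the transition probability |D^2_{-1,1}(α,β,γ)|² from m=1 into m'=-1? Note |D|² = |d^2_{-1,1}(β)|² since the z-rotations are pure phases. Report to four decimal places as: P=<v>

P=0.0014

First d^2_{-1,1}(β=0.2251), then the phase factors e^{-i(-1)α} and e^{-i(1)γ}:
c=cos(0.2251/2)=0.993673, s=sin(0.2251/2)=0.112313; N=√[1·6·6·1]=6.000000
Admissible k: 2..3 (factorial args all ≥0)
  k=2: (−1)^0·6.0000/(2)·0.9937^2·0.1123^2 = +0.037365
  k=3: (−1)^1·6.0000/(6)·0.9937^0·0.1123^4 = -0.000159
d^2_{-1,1}(0.2251) = +0.037365 -0.000159 = +0.037206
|D^2_{-1,1}|² = |d^2_{-1,1}(β)|² = (+0.037206)² = 0.001384 (the z-rotation phases have unit modulus)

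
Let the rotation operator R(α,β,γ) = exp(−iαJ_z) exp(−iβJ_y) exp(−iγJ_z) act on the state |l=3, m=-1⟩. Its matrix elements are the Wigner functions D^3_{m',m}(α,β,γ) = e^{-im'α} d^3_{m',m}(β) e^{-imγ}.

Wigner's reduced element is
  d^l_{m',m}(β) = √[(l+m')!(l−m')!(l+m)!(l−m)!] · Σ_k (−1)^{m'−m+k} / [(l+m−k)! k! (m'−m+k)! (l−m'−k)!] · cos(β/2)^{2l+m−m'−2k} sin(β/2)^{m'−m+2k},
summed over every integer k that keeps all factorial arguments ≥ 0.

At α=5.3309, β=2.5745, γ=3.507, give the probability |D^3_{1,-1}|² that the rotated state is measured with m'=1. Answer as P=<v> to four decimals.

P=0.0812

Split into d^3_{1,-1}(β=2.5745) × two z-phases.
c=cos(2.5745/2)=0.279762, s=sin(2.5745/2)=0.960069; N=√[24·2·2·24]=48.000000
Admissible k: 0..2 (factorial args all ≥0)
  k=0: (−1)^2·48.0000/(8)·0.2798^4·0.9601^2 = +0.033878
  k=1: (−1)^3·48.0000/(6)·0.2798^2·0.9601^4 = -0.531959
  k=2: (−1)^4·48.0000/(48)·0.2798^0·0.9601^6 = +0.783097
d^3_{1,-1}(2.5745) = +0.033878 -0.531959 +0.783097 = +0.285016
|D^3_{1,-1}|² = |d^3_{1,-1}(β)|² = (+0.285016)² = 0.081234 (the z-rotation phases have unit modulus)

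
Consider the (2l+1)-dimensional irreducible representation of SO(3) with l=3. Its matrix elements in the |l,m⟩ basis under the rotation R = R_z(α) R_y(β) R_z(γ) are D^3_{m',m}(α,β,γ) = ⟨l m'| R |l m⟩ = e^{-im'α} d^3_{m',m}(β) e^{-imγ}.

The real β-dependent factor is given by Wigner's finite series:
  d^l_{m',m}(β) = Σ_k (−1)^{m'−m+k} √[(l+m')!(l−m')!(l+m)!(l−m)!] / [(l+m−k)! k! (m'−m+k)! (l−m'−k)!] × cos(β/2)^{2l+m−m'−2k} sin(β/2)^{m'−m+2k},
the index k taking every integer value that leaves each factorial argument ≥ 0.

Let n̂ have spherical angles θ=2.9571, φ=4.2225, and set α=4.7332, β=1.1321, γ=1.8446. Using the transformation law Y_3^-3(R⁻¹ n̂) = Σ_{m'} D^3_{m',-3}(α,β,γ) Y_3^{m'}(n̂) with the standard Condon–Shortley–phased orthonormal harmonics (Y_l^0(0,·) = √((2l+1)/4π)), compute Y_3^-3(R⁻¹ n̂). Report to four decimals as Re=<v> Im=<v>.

Re=0.3314 Im=-0.1681

Need the full column D^3_{m',-3} for m'=−3..3 at α=4.7332, β=1.1321, γ=1.8446.
cos(β/2)=0.844026, sin(β/2)=0.536302
d^3_{-3,-3}: single k=0 term ⇒ +0.361522;  D = +0.229271+0.279523i
d^3_{-2,-3}: single k=0 term ⇒ -0.562684;  D = +0.427537-0.365821i
d^3_{-1,-3}: single k=0 term ⇒ +0.565312;  D = -0.376388-0.421793i
d^3_{0,-3}: single k=0 term ⇒ -0.414774;  D = -0.303659+0.282539i
d^3_{1,-3}: single k=0 term ⇒ +0.228242;  D = +0.158920+0.163826i
d^3_{2,-3}: single k=0 term ⇒ -0.091723;  D = +0.064493-0.065221i
d^3_{3,-3}: single k=0 term ⇒ +0.023793;  D = -0.017263-0.016374i
Y_3^{m'}(θ=2.9571,φ=4.2225) and Σ D·Y over m':
  (+0.2293+0.2795i)·(+0.0026-0.0003i)  (+0.4275-0.3658i)·(+0.0188+0.0281i)  (-0.3764-0.4218i)·(-0.1069+0.2005i)  (-0.3037+0.2825i)·(-0.6720+0.0000i)  (+0.1589+0.1638i)·(+0.1069+0.2005i)  (+0.0645-0.0652i)·(+0.0188-0.0281i)  (-0.0173-0.0164i)·(-0.0026-0.0003i)
Y_3^-3(R⁻¹ n̂) = +0.331385-0.168075i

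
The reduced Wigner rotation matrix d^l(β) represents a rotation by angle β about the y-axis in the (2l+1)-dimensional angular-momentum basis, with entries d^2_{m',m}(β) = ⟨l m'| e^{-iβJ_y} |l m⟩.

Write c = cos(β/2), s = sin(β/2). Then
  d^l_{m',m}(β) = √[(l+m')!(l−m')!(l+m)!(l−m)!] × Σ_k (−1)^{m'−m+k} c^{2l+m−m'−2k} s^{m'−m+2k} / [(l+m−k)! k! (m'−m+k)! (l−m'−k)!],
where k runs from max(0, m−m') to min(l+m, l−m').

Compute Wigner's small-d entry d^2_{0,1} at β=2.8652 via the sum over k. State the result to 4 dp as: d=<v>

d=-0.3215

d^2_{0,1}(β=2.8652) via Wigner's sum:
Half-angle: c=0.137757, s=0.990466. N=√(2·2·6·1)=4.898979
Admissible k: 1..2 (factorial args all ≥0)
  k=1: (−1)^0·4.8990/(2)·0.1378^3·0.9905^1 = +0.006342
  k=2: (−1)^1·4.8990/(2)·0.1378^1·0.9905^3 = -0.327875
d^2_{0,1}(2.8652) = +0.006342 -0.327875 = -0.321532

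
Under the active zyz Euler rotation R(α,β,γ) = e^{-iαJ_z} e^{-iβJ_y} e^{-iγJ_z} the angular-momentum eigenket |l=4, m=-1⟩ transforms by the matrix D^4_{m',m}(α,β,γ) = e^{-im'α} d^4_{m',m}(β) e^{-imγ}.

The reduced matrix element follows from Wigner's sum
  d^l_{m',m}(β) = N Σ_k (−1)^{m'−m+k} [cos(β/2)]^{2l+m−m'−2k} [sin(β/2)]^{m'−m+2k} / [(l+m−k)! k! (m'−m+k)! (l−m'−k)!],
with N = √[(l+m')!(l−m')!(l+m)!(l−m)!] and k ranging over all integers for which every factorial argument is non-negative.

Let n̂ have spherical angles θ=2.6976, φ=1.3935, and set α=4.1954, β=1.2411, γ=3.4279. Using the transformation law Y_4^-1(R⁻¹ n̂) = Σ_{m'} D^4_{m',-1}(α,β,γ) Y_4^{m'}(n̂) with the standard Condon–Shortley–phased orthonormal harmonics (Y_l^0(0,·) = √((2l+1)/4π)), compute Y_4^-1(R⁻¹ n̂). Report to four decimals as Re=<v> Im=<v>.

Re=0.0406 Im=0.0212

Need the full column D^4_{m',-1} for m'=−4..4 at α=4.1954, β=1.2411, γ=3.4279.
cos(β/2)=0.813559, sin(β/2)=0.581483
d^4_{-4,-1}: single k=3 term ⇒ +0.524384;  D = +0.109750+0.512770i
d^4_{-3,-1}: k∈[2..3] ⇒ +0.778175 -0.662555 = +0.115620;  D = -0.110245-0.034845i
d^4_{-2,-1}: k∈[1..3] ⇒ +0.581963 -1.486488 +0.506251 = -0.398274;  D = -0.292044+0.270799i
d^4_{-1,-1}: k∈[0..3] ⇒ +0.191916 -1.470613 +1.502534 -0.255858 = -0.032021;  D = -0.007321-0.031173i
d^4_{0,-1}: k∈[0..3] ⇒ -0.613443 +1.880275 -0.960544 +0.081783 = +0.388071;  D = -0.372274-0.109596i
d^4_{1,-1}: k∈[0..3] ⇒ +0.980409 -1.502534 +0.383787 -0.013071 = -0.151409;  D = -0.108961+0.105129i
d^4_{2,-1}: k∈[0..2] ⇒ -0.990992 +0.759376 -0.077586 = -0.309201;  D = -0.076651-0.299550i
d^4_{3,-1}: k∈[0..1] ⇒ +0.662555 -0.203081 = +0.459474;  D = -0.443257-0.120996i
d^4_{4,-1}: single k=0 term ⇒ -0.267883;  D = -0.189056+0.189787i
Y_4^{m'}(θ=2.6976,φ=1.3935) and Σ D·Y over m':
  (+0.1097+0.5128i)·(+0.0114+0.0098i)  (-0.1102-0.0348i)·(+0.0454-0.0772i)  (-0.2920+0.2708i)·(-0.2725-0.1009i)  (-0.0073-0.0312i)·(-0.0877+0.4892i)  (-0.3723-0.1096i)·(+0.1916+0.0000i)  (-0.1090+0.1051i)·(+0.0877+0.4892i)  (-0.0767-0.2995i)·(-0.2725+0.1009i)  (-0.4433-0.1210i)·(-0.0454-0.0772i)  (-0.1891+0.1898i)·(+0.0114-0.0098i)
Y_4^-1(R⁻¹ n̂) = +0.040644+0.021246i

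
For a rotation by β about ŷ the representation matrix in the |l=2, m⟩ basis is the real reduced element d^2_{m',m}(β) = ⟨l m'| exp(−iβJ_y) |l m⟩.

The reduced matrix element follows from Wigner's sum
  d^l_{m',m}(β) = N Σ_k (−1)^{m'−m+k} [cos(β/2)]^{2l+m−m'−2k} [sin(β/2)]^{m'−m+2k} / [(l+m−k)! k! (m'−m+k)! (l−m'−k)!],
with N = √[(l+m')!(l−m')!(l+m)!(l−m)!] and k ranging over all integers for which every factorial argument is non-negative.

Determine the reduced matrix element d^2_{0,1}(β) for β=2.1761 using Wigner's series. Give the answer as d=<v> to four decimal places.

d=-0.5731

d^2_{0,1}(β=2.1761) via Wigner's sum:
Half-angle: c=0.464213, s=0.885723. N=√(2·2·6·1)=4.898979
Admissible k: 1..2 (factorial args all ≥0)
  k=1: (−1)^0·4.8990/(2)·0.4642^3·0.8857^1 = +0.217034
  k=2: (−1)^1·4.8990/(2)·0.4642^1·0.8857^3 = -0.790110
d^2_{0,1}(2.1761) = +0.217034 -0.790110 = -0.573077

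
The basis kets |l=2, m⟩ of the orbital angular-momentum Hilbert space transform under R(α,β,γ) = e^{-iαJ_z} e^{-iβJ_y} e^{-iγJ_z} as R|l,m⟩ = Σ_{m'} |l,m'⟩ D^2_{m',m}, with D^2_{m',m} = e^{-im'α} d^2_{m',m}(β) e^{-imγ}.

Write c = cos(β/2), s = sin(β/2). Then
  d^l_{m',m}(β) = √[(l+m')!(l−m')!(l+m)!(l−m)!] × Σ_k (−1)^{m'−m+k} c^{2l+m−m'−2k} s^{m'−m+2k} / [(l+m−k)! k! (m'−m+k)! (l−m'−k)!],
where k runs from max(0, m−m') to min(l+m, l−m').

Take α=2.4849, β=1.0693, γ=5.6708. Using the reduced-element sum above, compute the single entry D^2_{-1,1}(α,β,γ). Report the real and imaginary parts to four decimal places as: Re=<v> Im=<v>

Re=-0.5088 Im=0.0226

First d^2_{-1,1}(β=1.0693), then the phase factors e^{-i(-1)α} and e^{-i(1)γ}:
With c≡cos(β/2)=0.860447 and s≡sin(β/2)=0.509540, N=[1·6·6·1]^{1/2}=6.000000
Admissible k: 2..3 (factorial args all ≥0)
  k=2: (−1)^0·6.0000/(2)·0.8604^2·0.5095^2 = +0.576668
  k=3: (−1)^1·6.0000/(6)·0.8604^0·0.5095^4 = -0.067408
d^2_{-1,1}(1.0693) = +0.576668 -0.067408 = +0.509260
Phases: e^{-i·(-1)·2.4849}=-0.792016+0.610501i, e^{-i·(1)·5.6708}=+0.818279+0.574821i ⇒ D=-0.508760+0.022557i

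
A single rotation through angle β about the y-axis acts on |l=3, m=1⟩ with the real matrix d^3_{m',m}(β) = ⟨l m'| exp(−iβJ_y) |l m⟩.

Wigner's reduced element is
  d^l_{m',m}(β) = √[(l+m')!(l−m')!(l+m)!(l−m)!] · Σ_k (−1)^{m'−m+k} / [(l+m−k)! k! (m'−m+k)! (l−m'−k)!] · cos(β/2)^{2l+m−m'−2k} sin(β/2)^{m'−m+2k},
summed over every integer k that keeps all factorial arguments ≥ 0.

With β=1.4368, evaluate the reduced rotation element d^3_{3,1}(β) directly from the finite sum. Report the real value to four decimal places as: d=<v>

d=0.5390

d^3_{3,1}(β=1.4368) via Wigner's sum:
c=cos(1.4368/2)=0.752860, s=sin(1.4368/2)=0.658181; N=√[720·1·24·2]=185.903201
k: max(0,(1)−(3))=0 … min(3+(1),3−(3))=0
  k=0: (−1)^2·185.9032/(48)·0.7529^4·0.6582^2 = +0.539005
d^3_{3,1}(1.4368) = +0.539005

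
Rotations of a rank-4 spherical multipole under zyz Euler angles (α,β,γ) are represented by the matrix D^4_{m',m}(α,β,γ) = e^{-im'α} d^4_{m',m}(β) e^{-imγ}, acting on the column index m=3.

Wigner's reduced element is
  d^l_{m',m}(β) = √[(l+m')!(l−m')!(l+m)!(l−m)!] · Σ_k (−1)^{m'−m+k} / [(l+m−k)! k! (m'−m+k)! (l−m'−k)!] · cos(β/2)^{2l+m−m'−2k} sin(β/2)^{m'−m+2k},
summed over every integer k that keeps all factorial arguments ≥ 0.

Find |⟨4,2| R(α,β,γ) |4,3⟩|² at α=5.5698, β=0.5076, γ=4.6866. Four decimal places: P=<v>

P=0.3564

First d^4_{2,3}(β=0.5076), then the phase factors e^{-i(2)α} and e^{-i(3)γ}:
With c≡cos(β/2)=0.967965 and s≡sin(β/2)=0.251084, N=[720·2·5040·1]^{1/2}=2693.993318
The bounds max(0,m−m')=1 and min(l+m,l−m')=2 give 2 terms
  k=1: (−1)^0·2693.9933/(720)·0.9680^7·0.2511^1 = +0.748000
  k=2: (−1)^1·2693.9933/(240)·0.9680^5·0.2511^3 = -0.150988
d^4_{2,3}(0.5076) = +0.748000 -0.150988 = +0.597012
|D^4_{2,3}|² = |d^4_{2,3}(β)|² = (+0.597012)² = 0.356424 (the z-rotation phases have unit modulus)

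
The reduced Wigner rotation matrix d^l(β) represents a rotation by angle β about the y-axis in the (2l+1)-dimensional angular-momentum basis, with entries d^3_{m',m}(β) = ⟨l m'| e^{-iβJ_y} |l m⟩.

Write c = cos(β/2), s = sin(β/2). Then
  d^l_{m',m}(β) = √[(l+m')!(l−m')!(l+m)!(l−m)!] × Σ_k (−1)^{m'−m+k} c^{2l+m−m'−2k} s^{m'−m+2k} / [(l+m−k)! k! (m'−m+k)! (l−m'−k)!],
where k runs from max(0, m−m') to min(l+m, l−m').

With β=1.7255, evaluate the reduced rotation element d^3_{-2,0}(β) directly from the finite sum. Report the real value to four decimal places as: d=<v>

d^3_{-2,0}(β=1.7255) via Wigner's sum:
Half-angle: c=0.650351, s=0.759634. N=√(1·120·6·6)=65.726707
Admissible k: 2..3 (factorial args all ≥0)
  k=2: (−1)^0·65.7267/(12)·0.6504^4·0.7596^2 = +0.565406
  k=3: (−1)^1·65.7267/(12)·0.6504^2·0.7596^4 = -0.771389
d^3_{-2,0}(1.7255) = +0.565406 -0.771389 = -0.205983

d=-0.2060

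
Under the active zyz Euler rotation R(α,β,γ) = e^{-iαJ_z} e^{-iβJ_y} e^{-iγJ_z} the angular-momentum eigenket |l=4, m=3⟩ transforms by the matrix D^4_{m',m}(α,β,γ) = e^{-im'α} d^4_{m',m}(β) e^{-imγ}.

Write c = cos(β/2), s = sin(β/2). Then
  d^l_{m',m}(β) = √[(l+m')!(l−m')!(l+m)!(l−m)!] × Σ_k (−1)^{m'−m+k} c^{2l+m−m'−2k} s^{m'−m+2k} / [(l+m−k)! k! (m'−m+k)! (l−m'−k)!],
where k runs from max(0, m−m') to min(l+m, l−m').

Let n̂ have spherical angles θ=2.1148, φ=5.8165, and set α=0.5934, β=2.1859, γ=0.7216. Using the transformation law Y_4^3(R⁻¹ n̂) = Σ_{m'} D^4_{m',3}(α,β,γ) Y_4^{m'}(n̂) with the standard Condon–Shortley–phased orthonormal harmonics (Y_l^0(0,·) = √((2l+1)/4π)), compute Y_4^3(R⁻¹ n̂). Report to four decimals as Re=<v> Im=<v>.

Need the full column D^4_{m',3} for m'=−4..4 at α=0.5934, β=2.1859, γ=0.7216.
cos(β/2)=0.459868, sin(β/2)=0.887987
d^4_{-4,3}: single k=7 term ⇒ +0.566273;  D = +0.553973+0.117380i
d^4_{-3,3}: k∈[6..7] ⇒ +0.725780 -0.386593 = +0.339186;  D = +0.314408-0.127259i
d^4_{-2,3}: k∈[5..6] ⇒ +0.602724 -0.749108 = -0.146385;  D = -0.081782+0.121409i
d^4_{-1,3}: k∈[4..5] ⇒ +0.367856 -0.822957 = -0.455101;  D = +0.000275+0.455100i
d^4_{0,3}: k∈[3..4] ⇒ +0.170392 -0.635327 = -0.464934;  D = +0.260216+0.385294i
d^4_{1,3}: k∈[2..3] ⇒ +0.059195 -0.367856 = -0.308662;  D = +0.286253+0.115461i
d^4_{2,3}: k∈[1..2] ⇒ +0.014451 -0.161648 = -0.147197;  D = +0.143963-0.030686i
d^4_{3,3}: k∈[0..1] ⇒ +0.002000 -0.052205 = -0.050205;  D = +0.034855-0.036134i
d^4_{4,3}: single k=0 term ⇒ -0.010924;  D = +0.001891-0.010759i
Y_4^{m'}(θ=2.1148,φ=5.8165) and Σ D·Y over m':
  (+0.5540+0.1174i)·(-0.0692+0.2269i)  (+0.3144-0.1273i)·(-0.0690-0.3999i)  (-0.0818+0.1214i)·(+0.1276+0.1722i)  (+0.0003+0.4551i)·(+0.2105+0.1060i)  (+0.2602+0.3853i)·(-0.2671+0.0000i)  (+0.2863+0.1155i)·(-0.2105+0.1060i)  (+0.1440-0.0307i)·(+0.1276-0.1722i)  (+0.0349-0.0361i)·(+0.0690-0.3999i)  (+0.0019-0.0108i)·(-0.0692-0.2269i)
Y_4^3(R⁻¹ n̂) = -0.360601-0.043858i

Re=-0.3606 Im=-0.0439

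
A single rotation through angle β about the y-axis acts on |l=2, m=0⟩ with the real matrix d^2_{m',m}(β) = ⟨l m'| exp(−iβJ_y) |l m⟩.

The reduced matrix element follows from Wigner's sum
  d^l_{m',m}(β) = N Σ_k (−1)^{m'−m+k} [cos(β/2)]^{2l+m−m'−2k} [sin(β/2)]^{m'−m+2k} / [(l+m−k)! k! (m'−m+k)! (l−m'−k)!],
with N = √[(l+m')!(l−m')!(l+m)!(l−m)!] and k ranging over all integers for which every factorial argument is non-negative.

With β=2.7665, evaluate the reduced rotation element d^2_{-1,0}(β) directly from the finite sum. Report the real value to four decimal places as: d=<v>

d=-0.4175

d^2_{-1,0}(β=2.7665) via Wigner's sum:
c=cos(2.7665/2)=0.186449, s=sin(2.7665/2)=0.982465; N=√[1·6·2·2]=4.898979
k: max(0,(0)−(-1))=1 … min(2+(0),2−(-1))=2
  k=1: (−1)^0·4.8990/(2)·0.1864^3·0.9825^1 = +0.015598
  k=2: (−1)^1·4.8990/(2)·0.1864^1·0.9825^3 = -0.433098
d^2_{-1,0}(2.7665) = +0.015598 -0.433098 = -0.417500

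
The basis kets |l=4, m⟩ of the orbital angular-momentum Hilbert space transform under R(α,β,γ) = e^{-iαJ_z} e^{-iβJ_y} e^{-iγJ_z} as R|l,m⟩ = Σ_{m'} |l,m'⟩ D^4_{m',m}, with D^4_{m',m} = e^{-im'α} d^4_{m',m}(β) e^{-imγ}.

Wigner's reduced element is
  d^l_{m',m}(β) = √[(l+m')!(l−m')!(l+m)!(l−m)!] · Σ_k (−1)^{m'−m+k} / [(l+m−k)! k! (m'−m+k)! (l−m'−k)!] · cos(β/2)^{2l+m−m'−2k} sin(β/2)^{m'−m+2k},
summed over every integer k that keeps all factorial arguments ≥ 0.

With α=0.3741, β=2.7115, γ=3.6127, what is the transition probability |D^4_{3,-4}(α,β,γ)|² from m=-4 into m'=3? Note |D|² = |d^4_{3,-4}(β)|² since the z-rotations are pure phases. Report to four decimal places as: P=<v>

Split into d^4_{3,-4}(β=2.7115) × two z-phases.
c=cos(2.7115/2)=0.213393, s=sin(2.7115/2)=0.976967; N=√[5040·1·1·40320]=14255.272709
k: max(0,(-4)−(3))=0 … min(4+(-4),4−(3))=0
  k=0: (−1)^7·14255.2727/(5040)·0.2134^1·0.9770^7 = -0.512722
d^4_{3,-4}(2.7115) = -0.512722
|D^4_{3,-4}|² = |d^4_{3,-4}(β)|² = (-0.512722)² = 0.262884 (the z-rotation phases have unit modulus)

P=0.2629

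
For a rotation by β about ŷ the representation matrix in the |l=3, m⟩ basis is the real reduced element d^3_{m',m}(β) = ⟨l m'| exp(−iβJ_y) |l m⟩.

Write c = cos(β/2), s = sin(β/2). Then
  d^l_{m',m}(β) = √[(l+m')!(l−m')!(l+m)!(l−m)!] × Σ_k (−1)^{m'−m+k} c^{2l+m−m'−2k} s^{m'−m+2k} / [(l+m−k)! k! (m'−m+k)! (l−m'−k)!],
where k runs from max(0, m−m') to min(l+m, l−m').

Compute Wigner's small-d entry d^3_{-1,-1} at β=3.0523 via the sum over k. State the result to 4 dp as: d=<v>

d=0.0119

d^3_{-1,-1}(β=3.0523) via Wigner's sum:
c=cos(3.0523/2)=0.044631, s=sin(3.0523/2)=0.999004; N=√[2·24·2·24]=48.000000
The bounds max(0,m−m')=0 and min(l+m,l−m')=2 give 3 terms
  k=0: (−1)^0·48.0000/(48)·0.0446^6·0.9990^0 = +0.000000
  k=1: (−1)^1·48.0000/(6)·0.0446^4·0.9990^2 = -0.000032
  k=2: (−1)^2·48.0000/(8)·0.0446^2·0.9990^4 = +0.011904
d^3_{-1,-1}(3.0523) = +0.000000 -0.000032 +0.011904 = +0.011873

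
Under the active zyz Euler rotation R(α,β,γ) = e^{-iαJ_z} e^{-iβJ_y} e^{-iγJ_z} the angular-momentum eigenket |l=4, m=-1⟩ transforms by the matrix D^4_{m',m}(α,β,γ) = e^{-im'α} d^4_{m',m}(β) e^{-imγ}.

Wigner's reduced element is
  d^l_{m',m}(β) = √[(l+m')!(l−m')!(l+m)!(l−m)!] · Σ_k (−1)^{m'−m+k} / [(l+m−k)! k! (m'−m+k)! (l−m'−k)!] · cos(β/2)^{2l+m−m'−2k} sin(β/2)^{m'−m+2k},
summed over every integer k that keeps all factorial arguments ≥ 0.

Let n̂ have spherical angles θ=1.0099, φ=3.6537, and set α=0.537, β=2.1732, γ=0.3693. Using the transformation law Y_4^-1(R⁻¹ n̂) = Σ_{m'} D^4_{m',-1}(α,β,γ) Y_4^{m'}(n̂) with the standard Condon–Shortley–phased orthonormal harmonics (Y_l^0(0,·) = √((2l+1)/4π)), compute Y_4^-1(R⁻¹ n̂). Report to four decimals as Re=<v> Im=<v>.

Need the full column D^4_{m',-1} for m'=−4..4 at α=0.537, β=2.1732, γ=0.3693.
cos(β/2)=0.465497, sin(β/2)=0.885049
d^4_{-4,-1}: single k=3 term ⇒ +0.113392;  D = -0.092004+0.066280i
d^4_{-3,-1}: k∈[2..3] ⇒ +0.063257 -0.381116 = -0.317859;  D = +0.126557-0.291578i
d^4_{-2,-1}: k∈[1..3] ⇒ +0.017784 -0.321436 +0.774647 = +0.470995;  D = +0.059888+0.467172i
d^4_{-1,-1}: k∈[0..3] ⇒ +0.002205 -0.119544 +0.864290 -1.041452 = -0.294501;  D = -0.181608-0.231839i
d^4_{0,-1}: k∈[0..3] ⇒ -0.018746 +0.406588 -1.469789 +0.885532 = -0.196414;  D = -0.183172-0.070898i
d^4_{1,-1}: k∈[0..3] ⇒ +0.079696 -0.864290 +1.562177 -0.376478 = +0.401105;  D = +0.395478-0.066950i
d^4_{2,-1}: k∈[0..2] ⇒ -0.214290 +1.161970 -0.840090 = +0.107590;  D = +0.081963-0.069697i
d^4_{3,-1}: k∈[0..1] ⇒ +0.381116 -0.826627 = -0.445510;  D = -0.143984+0.421602i
d^4_{4,-1}: single k=0 term ⇒ -0.409905;  D = +0.084608+0.401078i
Y_4^{m'}(θ=1.0099,φ=3.6537) and Σ D·Y over m':
  (-0.0920+0.0663i)·(-0.1046-0.2021i)  (+0.1266-0.2916i)·(-0.0139+0.4040i)  (+0.0599+0.4672i)·(+0.1223-0.2010i)  (-0.1816-0.2318i)·(+0.1893-0.1064i)  (-0.1832-0.0709i)·(-0.2842+0.0000i)  (+0.3955-0.0670i)·(-0.1893-0.1064i)  (+0.0820-0.0697i)·(+0.1223+0.2010i)  (-0.1440+0.4216i)·(+0.0139+0.4040i)  (+0.0846+0.4011i)·(-0.1046+0.2021i)
Y_4^-1(R⁻¹ n̂) = -0.086941+0.008909i

Re=-0.0869 Im=0.0089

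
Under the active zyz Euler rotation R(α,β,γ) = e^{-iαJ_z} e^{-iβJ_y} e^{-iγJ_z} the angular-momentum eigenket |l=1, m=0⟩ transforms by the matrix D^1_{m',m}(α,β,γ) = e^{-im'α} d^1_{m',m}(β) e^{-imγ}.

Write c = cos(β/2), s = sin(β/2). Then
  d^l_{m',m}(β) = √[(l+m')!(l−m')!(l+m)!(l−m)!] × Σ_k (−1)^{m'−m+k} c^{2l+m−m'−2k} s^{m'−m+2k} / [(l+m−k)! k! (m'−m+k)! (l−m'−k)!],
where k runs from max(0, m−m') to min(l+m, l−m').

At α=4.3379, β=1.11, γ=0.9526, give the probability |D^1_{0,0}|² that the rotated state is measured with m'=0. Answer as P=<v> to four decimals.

First d^1_{0,0}(β=1.11), then the phase factors e^{-i(0)α} and e^{-i(0)γ}:
c=cos(1.11/2)=0.849900, s=sin(1.11/2)=0.526943; N=√[1·1·1·1]=1.000000
Admissible k: 0..1 (factorial args all ≥0)
  k=0: (−1)^0·1.0000/(1)·0.8499^2·0.5269^0 = +0.722331
  k=1: (−1)^1·1.0000/(1)·0.8499^0·0.5269^2 = -0.277669
d^1_{0,0}(1.11) = +0.722331 -0.277669 = +0.444662
|D^1_{0,0}|² = |d^1_{0,0}(β)|² = (+0.444662)² = 0.197724 (the z-rotation phases have unit modulus)

P=0.1977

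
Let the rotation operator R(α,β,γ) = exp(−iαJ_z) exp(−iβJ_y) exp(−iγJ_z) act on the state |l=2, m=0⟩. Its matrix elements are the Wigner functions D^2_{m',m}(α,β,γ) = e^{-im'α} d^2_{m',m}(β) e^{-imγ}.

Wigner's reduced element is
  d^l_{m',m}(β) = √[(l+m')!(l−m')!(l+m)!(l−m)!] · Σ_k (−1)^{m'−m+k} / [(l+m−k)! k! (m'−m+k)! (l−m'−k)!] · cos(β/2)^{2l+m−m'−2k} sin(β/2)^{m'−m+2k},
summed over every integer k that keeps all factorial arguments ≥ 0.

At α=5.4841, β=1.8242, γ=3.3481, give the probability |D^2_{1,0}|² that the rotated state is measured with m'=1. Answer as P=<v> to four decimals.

P=0.0884

Split into d^2_{1,0}(β=1.8242) × two z-phases.
Half-angle: c=0.612086, s=0.790791. N=√(6·1·2·2)=4.898979
k: max(0,(0)−(1))=0 … min(2+(0),2−(1))=1
  k=0: (−1)^1·4.8990/(2)·0.6121^3·0.7908^1 = -0.444197
  k=1: (−1)^2·4.8990/(2)·0.6121^1·0.7908^3 = +0.741435
d^2_{1,0}(1.8242) = -0.444197 +0.741435 = +0.297238
|D^2_{1,0}|² = |d^2_{1,0}(β)|² = (+0.297238)² = 0.088351 (the z-rotation phases have unit modulus)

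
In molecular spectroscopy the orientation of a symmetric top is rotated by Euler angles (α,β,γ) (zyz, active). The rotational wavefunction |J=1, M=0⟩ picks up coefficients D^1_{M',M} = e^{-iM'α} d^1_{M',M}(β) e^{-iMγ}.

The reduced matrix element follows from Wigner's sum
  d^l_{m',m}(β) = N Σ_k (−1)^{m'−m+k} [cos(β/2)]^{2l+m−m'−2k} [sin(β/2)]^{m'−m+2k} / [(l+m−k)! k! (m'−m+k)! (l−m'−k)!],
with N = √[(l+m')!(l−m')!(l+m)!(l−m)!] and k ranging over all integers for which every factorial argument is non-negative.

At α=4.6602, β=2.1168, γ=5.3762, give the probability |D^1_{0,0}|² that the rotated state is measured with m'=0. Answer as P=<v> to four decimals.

P=0.2696

D^1_{0,0}(4.6602,2.1168,5.3762) = e^{-i·0·4.6602}·d^1_{0,0}(2.1168)·e^{-i·0·5.3762}. Compute d first:
c=cos(2.1168/2)=0.490267, s=sin(2.1168/2)=0.871572; N=√[1·1·1·1]=1.000000
Admissible k: 0..1 (factorial args all ≥0)
  k=0: (−1)^0·1.0000/(1)·0.4903^2·0.8716^0 = +0.240362
  k=1: (−1)^1·1.0000/(1)·0.4903^0·0.8716^2 = -0.759638
d^1_{0,0}(2.1168) = +0.240362 -0.759638 = -0.519276
|D^1_{0,0}|² = |d^1_{0,0}(β)|² = (-0.519276)² = 0.269648 (the z-rotation phases have unit modulus)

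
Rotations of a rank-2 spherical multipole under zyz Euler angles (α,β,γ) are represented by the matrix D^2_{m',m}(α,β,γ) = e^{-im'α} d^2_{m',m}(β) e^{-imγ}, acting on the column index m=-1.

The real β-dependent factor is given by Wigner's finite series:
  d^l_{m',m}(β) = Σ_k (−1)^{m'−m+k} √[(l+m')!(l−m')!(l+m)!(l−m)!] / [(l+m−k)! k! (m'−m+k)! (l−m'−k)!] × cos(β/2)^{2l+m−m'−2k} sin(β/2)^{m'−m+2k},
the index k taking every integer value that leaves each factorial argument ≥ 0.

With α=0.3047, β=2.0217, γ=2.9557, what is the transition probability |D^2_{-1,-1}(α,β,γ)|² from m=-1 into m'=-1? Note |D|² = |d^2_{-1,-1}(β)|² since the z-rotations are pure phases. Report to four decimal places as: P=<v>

First d^2_{-1,-1}(β=2.0217), then the phase factors e^{-i(-1)α} and e^{-i(-1)γ}:
Half-angle: c=0.531141, s=0.847284. N=√(1·6·1·6)=6.000000
k∈{0,1} keeps every argument non-negative
  k=0: (−1)^0·6.0000/(6)·0.5311^4·0.8473^0 = +0.079586
  k=1: (−1)^1·6.0000/(2)·0.5311^2·0.8473^2 = -0.607572
d^2_{-1,-1}(2.0217) = +0.079586 -0.607572 = -0.527986
|D^2_{-1,-1}|² = |d^2_{-1,-1}(β)|² = (-0.527986)² = 0.278769 (the z-rotation phases have unit modulus)

P=0.2788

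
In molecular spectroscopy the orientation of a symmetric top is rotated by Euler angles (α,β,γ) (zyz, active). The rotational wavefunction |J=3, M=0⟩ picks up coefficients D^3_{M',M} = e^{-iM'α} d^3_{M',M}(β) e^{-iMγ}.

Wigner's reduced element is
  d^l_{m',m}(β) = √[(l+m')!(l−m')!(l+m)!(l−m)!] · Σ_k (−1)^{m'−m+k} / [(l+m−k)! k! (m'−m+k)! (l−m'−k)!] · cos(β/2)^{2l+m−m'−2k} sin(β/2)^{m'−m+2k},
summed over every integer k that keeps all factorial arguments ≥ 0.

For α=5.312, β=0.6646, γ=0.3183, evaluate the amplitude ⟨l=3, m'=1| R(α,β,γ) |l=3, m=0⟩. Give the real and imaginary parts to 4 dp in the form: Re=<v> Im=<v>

Split into d^3_{1,0}(β=0.6646) × two z-phases.
Half-angle: c=0.945295, s=0.326218. N=√(24·2·6·6)=41.569219
The bounds max(0,m−m')=0 and min(l+m,l−m')=2 give 3 terms
  k=0: (−1)^1·41.5692/(12)·0.9453^5·0.3262^1 = -0.852971
  k=1: (−1)^2·41.5692/(4)·0.9453^3·0.3262^3 = +0.304746
  k=2: (−1)^3·41.5692/(12)·0.9453^1·0.3262^5 = -0.012098
d^3_{1,0}(0.6646) = -0.852971 +0.304746 -0.012098 = -0.560323
Phases: e^{-i·(1)·5.312}=+0.564321+0.825555i, e^{-i·(0)·0.3183}=+1.000000+0.000000i ⇒ D=-0.316202-0.462578i

Re=-0.3162 Im=-0.4626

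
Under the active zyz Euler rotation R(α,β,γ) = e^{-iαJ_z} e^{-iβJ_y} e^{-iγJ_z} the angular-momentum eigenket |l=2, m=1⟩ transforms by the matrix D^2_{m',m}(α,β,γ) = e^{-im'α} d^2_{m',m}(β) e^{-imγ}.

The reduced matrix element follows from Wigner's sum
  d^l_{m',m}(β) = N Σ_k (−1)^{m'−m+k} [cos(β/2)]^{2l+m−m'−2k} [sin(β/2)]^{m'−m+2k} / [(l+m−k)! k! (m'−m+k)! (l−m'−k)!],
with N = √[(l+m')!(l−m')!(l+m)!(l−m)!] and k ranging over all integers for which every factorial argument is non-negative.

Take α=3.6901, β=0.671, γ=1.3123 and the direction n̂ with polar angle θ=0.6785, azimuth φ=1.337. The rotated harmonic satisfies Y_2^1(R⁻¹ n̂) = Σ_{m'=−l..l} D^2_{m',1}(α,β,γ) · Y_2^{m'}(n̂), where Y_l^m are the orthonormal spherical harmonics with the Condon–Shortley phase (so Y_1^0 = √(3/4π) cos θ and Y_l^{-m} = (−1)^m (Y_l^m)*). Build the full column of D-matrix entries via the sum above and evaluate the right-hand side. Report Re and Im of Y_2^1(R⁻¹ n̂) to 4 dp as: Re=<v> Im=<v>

Need the full column D^2_{m',1} for m'=−2..2 at α=3.6901, β=0.671, γ=1.3123.
cos(β/2)=0.944246, sin(β/2)=0.329241
d^2_{-2,1}: single k=3 term ⇒ +0.067400;  D = +0.065844-0.014398i
d^2_{-1,1}: k∈[2..3] ⇒ +0.289948 -0.011751 = +0.278197;  D = -0.200919+0.192420i
d^2_{0,1}: k∈[1..2] ⇒ +0.678962 -0.082547 = +0.596414;  D = +0.152460-0.576598i
d^2_{1,1}: k∈[0..1] ⇒ +0.794951 -0.289948 = +0.505003;  D = +0.144412+0.483914i
d^2_{2,1}: single k=0 term ⇒ -0.554370;  D = +0.412259+0.370632i
Y_2^{m'}(θ=0.6785,φ=1.337) and Σ D·Y over m':
  (+0.0658-0.0144i)·(-0.1358-0.0686i)  (-0.2009+0.1924i)·(+0.0875-0.3672i)  (+0.1525-0.5766i)·(+0.2581+0.0000i)  (+0.1444+0.4839i)·(-0.0875-0.3672i)  (+0.4123+0.3706i)·(-0.1358+0.0686i)
Y_2^1(R⁻¹ n̂) = +0.166157-0.178172i

Re=0.1662 Im=-0.1782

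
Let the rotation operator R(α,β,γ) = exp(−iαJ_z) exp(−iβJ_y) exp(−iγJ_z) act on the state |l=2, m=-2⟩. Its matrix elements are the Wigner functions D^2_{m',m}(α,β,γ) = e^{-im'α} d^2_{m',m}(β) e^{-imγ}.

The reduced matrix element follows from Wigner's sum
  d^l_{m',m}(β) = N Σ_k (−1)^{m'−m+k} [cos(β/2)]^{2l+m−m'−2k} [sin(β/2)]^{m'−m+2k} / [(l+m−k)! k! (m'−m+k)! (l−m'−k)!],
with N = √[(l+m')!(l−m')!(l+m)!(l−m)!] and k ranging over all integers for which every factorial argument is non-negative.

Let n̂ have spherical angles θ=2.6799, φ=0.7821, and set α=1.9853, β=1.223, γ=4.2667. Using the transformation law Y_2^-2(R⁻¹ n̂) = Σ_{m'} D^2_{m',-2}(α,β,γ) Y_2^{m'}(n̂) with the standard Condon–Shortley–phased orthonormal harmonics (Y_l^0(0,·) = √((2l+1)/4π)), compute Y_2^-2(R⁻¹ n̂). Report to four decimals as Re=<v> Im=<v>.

Need the full column D^2_{m',-2} for m'=−2..2 at α=1.9853, β=1.223, γ=4.2667.
cos(β/2)=0.818788, sin(β/2)=0.574096
d^2_{-2,-2}: single k=0 term ⇒ +0.449454;  D = +0.448580-0.028015i
d^2_{-1,-2}: single k=0 term ⇒ -0.630273;  D = +0.289298+0.559956i
d^2_{0,-2}: single k=0 term ⇒ +0.541237;  D = -0.340081+0.421049i
d^2_{1,-2}: single k=0 term ⇒ -0.309853;  D = -0.299044-0.081128i
d^2_{2,-2}: single k=0 term ⇒ +0.108627;  D = -0.016189-0.107414i
Y_2^{m'}(θ=2.6799,φ=0.7821) and Σ D·Y over m':
  (+0.4486-0.0280i)·(+0.0005-0.0766i)  (+0.2893+0.5600i)·(-0.2186+0.2171i)  (-0.3401+0.4210i)·(+0.4430+0.0000i)  (-0.2990-0.0811i)·(+0.2186+0.2171i)  (-0.0162-0.1074i)·(+0.0005+0.0766i)
Y_2^-2(R⁻¹ n̂) = -0.376939+0.008595i

Re=-0.3769 Im=0.0086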